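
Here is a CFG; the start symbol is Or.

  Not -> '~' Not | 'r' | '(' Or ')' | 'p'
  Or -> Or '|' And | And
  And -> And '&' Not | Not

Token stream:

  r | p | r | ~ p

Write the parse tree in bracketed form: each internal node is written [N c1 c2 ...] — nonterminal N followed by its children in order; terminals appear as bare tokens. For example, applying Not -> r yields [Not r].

[Or [Or [Or [Or [And [Not r]]] | [And [Not p]]] | [And [Not r]]] | [And [Not ~ [Not p]]]]

Or
Or | And
Or | And | And
Or | And | And | And
And | And | And | And
Not | And | And | And
r | And | And | And
r | Not | And | And
r | p | And | And
r | p | Not | And
r | p | r | And
r | p | r | Not
r | p | r | ~ Not
r | p | r | ~ p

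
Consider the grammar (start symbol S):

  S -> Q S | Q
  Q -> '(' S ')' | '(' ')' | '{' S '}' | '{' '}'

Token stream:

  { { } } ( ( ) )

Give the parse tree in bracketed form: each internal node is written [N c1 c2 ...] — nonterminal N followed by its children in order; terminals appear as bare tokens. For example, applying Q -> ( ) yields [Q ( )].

S
Q S
{ S } S
{ Q } S
{ { } } S
{ { } } Q
{ { } } ( S )
{ { } } ( Q )
{ { } } ( ( ) )

[S [Q { [S [Q { }]] }] [S [Q ( [S [Q ( )]] )]]]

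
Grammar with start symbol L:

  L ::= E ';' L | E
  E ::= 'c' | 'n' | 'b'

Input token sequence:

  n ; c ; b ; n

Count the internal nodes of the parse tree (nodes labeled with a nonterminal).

[L [E n] ; [L [E c] ; [L [E b] ; [L [E n]]]]]

8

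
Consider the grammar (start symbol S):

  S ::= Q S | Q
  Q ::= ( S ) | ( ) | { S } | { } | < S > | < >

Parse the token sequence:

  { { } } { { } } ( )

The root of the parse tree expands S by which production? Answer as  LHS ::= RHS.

[S [Q { [S [Q { }]] }] [S [Q { [S [Q { }]] }] [S [Q ( )]]]]

S ::= Q S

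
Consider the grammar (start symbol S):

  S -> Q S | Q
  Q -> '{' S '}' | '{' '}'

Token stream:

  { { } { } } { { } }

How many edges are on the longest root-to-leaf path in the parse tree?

5

[S [Q { [S [Q { }] [S [Q { }]]] }] [S [Q { [S [Q { }]] }]]]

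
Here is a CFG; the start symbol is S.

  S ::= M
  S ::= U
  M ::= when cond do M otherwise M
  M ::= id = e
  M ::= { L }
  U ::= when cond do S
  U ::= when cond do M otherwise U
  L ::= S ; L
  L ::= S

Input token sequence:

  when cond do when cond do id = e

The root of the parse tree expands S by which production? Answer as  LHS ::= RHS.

[S [U when cond do [S [U when cond do [S [M id = e]]]]]]

S ::= U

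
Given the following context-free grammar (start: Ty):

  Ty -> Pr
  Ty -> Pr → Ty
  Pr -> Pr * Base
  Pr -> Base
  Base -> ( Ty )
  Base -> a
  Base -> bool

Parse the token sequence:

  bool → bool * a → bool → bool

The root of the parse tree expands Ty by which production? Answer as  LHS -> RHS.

Ty -> Pr → Ty

[Ty [Pr [Base bool]] → [Ty [Pr [Pr [Base bool]] * [Base a]] → [Ty [Pr [Base bool]] → [Ty [Pr [Base bool]]]]]]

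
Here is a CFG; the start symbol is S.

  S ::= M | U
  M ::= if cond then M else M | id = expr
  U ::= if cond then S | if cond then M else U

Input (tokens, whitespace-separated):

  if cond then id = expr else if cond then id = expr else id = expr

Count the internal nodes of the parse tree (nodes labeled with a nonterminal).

[S [M if cond then [M id = expr] else [M if cond then [M id = expr] else [M id = expr]]]]

6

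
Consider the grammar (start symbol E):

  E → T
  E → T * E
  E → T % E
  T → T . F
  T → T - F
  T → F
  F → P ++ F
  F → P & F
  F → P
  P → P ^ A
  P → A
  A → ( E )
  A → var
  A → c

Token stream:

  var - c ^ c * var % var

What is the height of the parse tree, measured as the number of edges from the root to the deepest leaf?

[E [T [T [F [P [A var]]]] - [F [P [P [A c]] ^ [A c]]]] * [E [T [F [P [A var]]]] % [E [T [F [P [A var]]]]]]]

7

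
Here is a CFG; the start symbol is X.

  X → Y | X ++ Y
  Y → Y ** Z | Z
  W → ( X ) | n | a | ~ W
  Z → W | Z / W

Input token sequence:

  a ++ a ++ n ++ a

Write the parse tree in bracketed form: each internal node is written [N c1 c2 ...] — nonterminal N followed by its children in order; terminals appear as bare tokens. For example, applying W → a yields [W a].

[X [X [X [X [Y [Z [W a]]]] ++ [Y [Z [W a]]]] ++ [Y [Z [W n]]]] ++ [Y [Z [W a]]]]

X
X ++ Y
X ++ Y ++ Y
X ++ Y ++ Y ++ Y
Y ++ Y ++ Y ++ Y
Z ++ Y ++ Y ++ Y
W ++ Y ++ Y ++ Y
a ++ Y ++ Y ++ Y
a ++ Z ++ Y ++ Y
a ++ W ++ Y ++ Y
a ++ a ++ Y ++ Y
a ++ a ++ Z ++ Y
a ++ a ++ W ++ Y
a ++ a ++ n ++ Y
a ++ a ++ n ++ Z
a ++ a ++ n ++ W
a ++ a ++ n ++ a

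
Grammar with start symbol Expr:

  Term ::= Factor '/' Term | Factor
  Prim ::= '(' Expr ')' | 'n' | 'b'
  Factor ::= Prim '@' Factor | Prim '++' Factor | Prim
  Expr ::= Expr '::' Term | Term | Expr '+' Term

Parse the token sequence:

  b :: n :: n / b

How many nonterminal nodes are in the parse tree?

15

[Expr [Expr [Expr [Term [Factor [Prim b]]]] :: [Term [Factor [Prim n]]]] :: [Term [Factor [Prim n]] / [Term [Factor [Prim b]]]]]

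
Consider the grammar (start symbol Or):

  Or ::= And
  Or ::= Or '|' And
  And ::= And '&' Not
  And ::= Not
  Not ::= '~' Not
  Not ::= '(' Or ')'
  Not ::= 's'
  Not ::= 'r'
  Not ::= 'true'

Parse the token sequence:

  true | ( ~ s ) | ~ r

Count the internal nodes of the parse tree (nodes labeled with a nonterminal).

14

[Or [Or [Or [And [Not true]]] | [And [Not ( [Or [And [Not ~ [Not s]]]] )]]] | [And [Not ~ [Not r]]]]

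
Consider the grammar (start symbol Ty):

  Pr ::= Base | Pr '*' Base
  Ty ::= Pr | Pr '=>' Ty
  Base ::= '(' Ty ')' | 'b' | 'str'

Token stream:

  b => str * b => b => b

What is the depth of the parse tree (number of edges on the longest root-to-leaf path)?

[Ty [Pr [Base b]] => [Ty [Pr [Pr [Base str]] * [Base b]] => [Ty [Pr [Base b]] => [Ty [Pr [Base b]]]]]]

6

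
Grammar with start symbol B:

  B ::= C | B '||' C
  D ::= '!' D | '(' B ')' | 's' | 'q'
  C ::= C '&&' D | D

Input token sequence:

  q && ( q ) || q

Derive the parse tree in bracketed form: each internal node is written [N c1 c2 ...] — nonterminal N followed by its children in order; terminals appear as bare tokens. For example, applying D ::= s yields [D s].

B
B || C
C || C
C && D || C
D && D || C
q && D || C
q && ( B ) || C
q && ( C ) || C
q && ( D ) || C
q && ( q ) || C
q && ( q ) || D
q && ( q ) || q

[B [B [C [C [D q]] && [D ( [B [C [D q]]] )]]] || [C [D q]]]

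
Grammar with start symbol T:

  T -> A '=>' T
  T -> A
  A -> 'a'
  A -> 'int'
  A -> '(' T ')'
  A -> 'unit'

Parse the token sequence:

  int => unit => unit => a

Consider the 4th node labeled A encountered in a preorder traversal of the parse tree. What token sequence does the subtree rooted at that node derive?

[T [A int] => [T [A unit] => [T [A unit] => [T [A a]]]]]

a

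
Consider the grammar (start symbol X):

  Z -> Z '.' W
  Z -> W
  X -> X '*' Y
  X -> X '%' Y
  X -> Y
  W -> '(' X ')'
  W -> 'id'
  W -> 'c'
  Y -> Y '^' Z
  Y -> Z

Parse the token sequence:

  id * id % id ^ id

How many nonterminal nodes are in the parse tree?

15

[X [X [X [Y [Z [W id]]]] * [Y [Z [W id]]]] % [Y [Y [Z [W id]]] ^ [Z [W id]]]]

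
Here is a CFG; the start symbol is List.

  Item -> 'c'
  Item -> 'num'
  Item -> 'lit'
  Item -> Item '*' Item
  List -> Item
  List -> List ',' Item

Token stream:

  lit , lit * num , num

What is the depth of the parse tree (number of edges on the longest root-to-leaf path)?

[List [List [List [Item lit]] , [Item [Item lit] * [Item num]]] , [Item num]]

4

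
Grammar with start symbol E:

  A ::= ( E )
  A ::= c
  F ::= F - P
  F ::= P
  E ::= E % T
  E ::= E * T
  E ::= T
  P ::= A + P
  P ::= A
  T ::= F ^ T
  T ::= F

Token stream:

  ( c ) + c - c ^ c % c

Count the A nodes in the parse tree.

6

[E [E [T [F [F [P [A ( [E [T [F [P [A c]]]]] )] + [P [A c]]]] - [P [A c]]] ^ [T [F [P [A c]]]]]] % [T [F [P [A c]]]]]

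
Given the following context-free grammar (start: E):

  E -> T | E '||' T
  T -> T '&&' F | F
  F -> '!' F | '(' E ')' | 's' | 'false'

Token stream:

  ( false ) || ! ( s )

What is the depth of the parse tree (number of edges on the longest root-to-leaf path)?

[E [E [T [F ( [E [T [F false]]] )]]] || [T [F ! [F ( [E [T [F s]]] )]]]]

7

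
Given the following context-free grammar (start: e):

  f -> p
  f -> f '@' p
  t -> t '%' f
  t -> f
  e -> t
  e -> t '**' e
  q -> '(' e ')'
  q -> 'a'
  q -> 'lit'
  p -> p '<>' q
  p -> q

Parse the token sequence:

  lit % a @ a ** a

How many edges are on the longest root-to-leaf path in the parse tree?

[e [t [t [f [p [q lit]]]] % [f [f [p [q a]]] @ [p [q a]]]] ** [e [t [f [p [q a]]]]]]

6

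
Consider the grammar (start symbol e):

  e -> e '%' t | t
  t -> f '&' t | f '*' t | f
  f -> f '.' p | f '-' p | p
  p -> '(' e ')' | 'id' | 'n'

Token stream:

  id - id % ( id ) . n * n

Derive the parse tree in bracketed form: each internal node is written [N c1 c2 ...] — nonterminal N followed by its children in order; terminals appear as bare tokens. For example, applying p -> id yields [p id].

[e [e [t [f [f [p id]] - [p id]]]] % [t [f [f [p ( [e [t [f [p id]]]] )]] . [p n]] * [t [f [p n]]]]]

e
e % t
t % t
f % t
f - p % t
p - p % t
id - p % t
id - id % t
id - id % f * t
id - id % f . p * t
id - id % p . p * t
id - id % ( e ) . p * t
id - id % ( t ) . p * t
id - id % ( f ) . p * t
id - id % ( p ) . p * t
id - id % ( id ) . p * t
id - id % ( id ) . n * t
id - id % ( id ) . n * f
id - id % ( id ) . n * p
id - id % ( id ) . n * n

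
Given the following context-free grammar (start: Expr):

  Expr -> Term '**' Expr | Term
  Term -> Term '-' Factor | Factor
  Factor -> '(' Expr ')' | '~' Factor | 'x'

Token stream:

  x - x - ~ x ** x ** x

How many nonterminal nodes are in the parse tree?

14

[Expr [Term [Term [Term [Factor x]] - [Factor x]] - [Factor ~ [Factor x]]] ** [Expr [Term [Factor x]] ** [Expr [Term [Factor x]]]]]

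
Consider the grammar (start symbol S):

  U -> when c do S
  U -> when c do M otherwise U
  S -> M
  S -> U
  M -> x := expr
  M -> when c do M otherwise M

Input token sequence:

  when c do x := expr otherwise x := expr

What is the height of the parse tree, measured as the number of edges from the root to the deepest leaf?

[S [M when c do [M x := expr] otherwise [M x := expr]]]

3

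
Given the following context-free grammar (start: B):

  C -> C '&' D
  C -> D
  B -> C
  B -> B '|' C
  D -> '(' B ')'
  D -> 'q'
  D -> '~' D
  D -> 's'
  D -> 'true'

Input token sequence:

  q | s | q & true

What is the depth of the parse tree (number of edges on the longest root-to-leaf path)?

[B [B [B [C [D q]]] | [C [D s]]] | [C [C [D q]] & [D true]]]

5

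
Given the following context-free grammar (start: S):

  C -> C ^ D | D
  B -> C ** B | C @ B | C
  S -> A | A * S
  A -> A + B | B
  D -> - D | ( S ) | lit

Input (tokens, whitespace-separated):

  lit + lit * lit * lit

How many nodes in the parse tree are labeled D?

[S [A [A [B [C [D lit]]]] + [B [C [D lit]]]] * [S [A [B [C [D lit]]]] * [S [A [B [C [D lit]]]]]]]

4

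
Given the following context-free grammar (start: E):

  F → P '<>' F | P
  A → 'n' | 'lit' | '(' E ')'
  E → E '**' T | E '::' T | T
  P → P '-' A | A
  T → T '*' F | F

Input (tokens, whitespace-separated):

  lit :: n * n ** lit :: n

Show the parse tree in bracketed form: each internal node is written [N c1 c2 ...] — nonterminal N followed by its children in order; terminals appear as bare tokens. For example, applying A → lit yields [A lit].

[E [E [E [E [T [F [P [A lit]]]]] :: [T [T [F [P [A n]]]] * [F [P [A n]]]]] ** [T [F [P [A lit]]]]] :: [T [F [P [A n]]]]]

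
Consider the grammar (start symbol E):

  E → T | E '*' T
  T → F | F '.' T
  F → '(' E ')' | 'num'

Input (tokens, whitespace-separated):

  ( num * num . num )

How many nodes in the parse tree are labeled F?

4

[E [T [F ( [E [E [T [F num]]] * [T [F num] . [T [F num]]]] )]]]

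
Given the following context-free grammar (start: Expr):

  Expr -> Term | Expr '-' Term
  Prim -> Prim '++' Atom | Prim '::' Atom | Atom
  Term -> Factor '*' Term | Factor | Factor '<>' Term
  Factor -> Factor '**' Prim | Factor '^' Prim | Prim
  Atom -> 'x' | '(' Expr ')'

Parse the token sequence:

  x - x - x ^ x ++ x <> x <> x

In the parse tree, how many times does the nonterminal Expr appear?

3

[Expr [Expr [Expr [Term [Factor [Prim [Atom x]]]]] - [Term [Factor [Prim [Atom x]]]]] - [Term [Factor [Factor [Prim [Atom x]]] ^ [Prim [Prim [Atom x]] ++ [Atom x]]] <> [Term [Factor [Prim [Atom x]]] <> [Term [Factor [Prim [Atom x]]]]]]]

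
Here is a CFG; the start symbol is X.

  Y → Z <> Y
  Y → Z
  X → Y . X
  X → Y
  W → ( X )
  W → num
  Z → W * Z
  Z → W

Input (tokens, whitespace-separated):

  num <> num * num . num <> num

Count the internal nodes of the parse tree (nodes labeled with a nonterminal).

[X [Y [Z [W num]] <> [Y [Z [W num] * [Z [W num]]]]] . [X [Y [Z [W num]] <> [Y [Z [W num]]]]]]

16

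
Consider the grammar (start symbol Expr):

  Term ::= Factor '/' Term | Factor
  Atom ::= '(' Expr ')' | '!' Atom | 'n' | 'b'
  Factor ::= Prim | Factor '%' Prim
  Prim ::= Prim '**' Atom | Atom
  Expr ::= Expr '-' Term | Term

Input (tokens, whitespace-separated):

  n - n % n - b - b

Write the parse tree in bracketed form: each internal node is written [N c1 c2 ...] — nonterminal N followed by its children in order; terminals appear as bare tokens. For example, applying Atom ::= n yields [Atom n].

[Expr [Expr [Expr [Expr [Term [Factor [Prim [Atom n]]]]] - [Term [Factor [Factor [Prim [Atom n]]] % [Prim [Atom n]]]]] - [Term [Factor [Prim [Atom b]]]]] - [Term [Factor [Prim [Atom b]]]]]

Expr
Expr - Term
Expr - Term - Term
Expr - Term - Term - Term
Term - Term - Term - Term
Factor - Term - Term - Term
Prim - Term - Term - Term
Atom - Term - Term - Term
n - Term - Term - Term
n - Factor - Term - Term
n - Factor % Prim - Term - Term
n - Prim % Prim - Term - Term
n - Atom % Prim - Term - Term
n - n % Prim - Term - Term
n - n % Atom - Term - Term
n - n % n - Term - Term
n - n % n - Factor - Term
n - n % n - Prim - Term
n - n % n - Atom - Term
n - n % n - b - Term
n - n % n - b - Factor
n - n % n - b - Prim
n - n % n - b - Atom
n - n % n - b - b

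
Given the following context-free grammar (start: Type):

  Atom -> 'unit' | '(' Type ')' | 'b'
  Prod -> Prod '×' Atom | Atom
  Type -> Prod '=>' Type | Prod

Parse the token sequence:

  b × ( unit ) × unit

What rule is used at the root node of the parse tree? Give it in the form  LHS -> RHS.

[Type [Prod [Prod [Prod [Atom b]] × [Atom ( [Type [Prod [Atom unit]]] )]] × [Atom unit]]]

Type -> Prod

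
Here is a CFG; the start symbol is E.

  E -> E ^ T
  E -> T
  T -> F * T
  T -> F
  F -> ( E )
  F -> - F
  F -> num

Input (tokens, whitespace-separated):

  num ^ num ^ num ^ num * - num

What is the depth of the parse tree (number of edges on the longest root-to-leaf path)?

6

[E [E [E [E [T [F num]]] ^ [T [F num]]] ^ [T [F num]]] ^ [T [F num] * [T [F - [F num]]]]]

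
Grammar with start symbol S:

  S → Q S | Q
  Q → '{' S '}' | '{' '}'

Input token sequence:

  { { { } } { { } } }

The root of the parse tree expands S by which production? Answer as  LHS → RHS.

S → Q

[S [Q { [S [Q { [S [Q { }]] }] [S [Q { [S [Q { }]] }]]] }]]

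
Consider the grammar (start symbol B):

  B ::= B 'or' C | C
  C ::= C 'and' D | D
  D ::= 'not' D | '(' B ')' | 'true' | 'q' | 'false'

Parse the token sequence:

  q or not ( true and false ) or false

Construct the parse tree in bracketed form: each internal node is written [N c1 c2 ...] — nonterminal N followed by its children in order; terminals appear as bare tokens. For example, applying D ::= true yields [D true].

B
B or C
B or C or C
C or C or C
D or C or C
q or C or C
q or D or C
q or not D or C
q or not ( B ) or C
q or not ( C ) or C
q or not ( C and D ) or C
q or not ( D and D ) or C
q or not ( true and D ) or C
q or not ( true and false ) or C
q or not ( true and false ) or D
q or not ( true and false ) or false

[B [B [B [C [D q]]] or [C [D not [D ( [B [C [C [D true]] and [D false]]] )]]]] or [C [D false]]]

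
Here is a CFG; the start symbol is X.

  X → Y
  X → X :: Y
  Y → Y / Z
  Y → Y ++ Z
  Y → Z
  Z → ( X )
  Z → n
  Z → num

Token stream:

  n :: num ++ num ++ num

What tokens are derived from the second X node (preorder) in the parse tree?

n

[X [X [Y [Z n]]] :: [Y [Y [Y [Z num]] ++ [Z num]] ++ [Z num]]]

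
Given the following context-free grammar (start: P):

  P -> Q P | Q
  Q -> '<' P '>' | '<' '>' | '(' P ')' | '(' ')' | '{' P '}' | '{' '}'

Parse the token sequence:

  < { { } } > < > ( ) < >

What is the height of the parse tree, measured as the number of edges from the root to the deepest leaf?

6

[P [Q < [P [Q { [P [Q { }]] }]] >] [P [Q < >] [P [Q ( )] [P [Q < >]]]]]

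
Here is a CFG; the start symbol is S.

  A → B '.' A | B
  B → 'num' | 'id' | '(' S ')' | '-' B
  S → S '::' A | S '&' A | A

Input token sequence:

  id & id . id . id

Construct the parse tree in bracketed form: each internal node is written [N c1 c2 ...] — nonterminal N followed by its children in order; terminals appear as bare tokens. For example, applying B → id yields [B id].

[S [S [A [B id]]] & [A [B id] . [A [B id] . [A [B id]]]]]

S
S & A
A & A
B & A
id & A
id & B . A
id & id . A
id & id . B . A
id & id . id . A
id & id . id . B
id & id . id . id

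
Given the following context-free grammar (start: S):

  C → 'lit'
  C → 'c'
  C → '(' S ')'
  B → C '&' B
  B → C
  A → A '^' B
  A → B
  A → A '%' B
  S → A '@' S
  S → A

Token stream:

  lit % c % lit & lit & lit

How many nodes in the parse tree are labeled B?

[S [A [A [A [B [C lit]]] % [B [C c]]] % [B [C lit] & [B [C lit] & [B [C lit]]]]]]

5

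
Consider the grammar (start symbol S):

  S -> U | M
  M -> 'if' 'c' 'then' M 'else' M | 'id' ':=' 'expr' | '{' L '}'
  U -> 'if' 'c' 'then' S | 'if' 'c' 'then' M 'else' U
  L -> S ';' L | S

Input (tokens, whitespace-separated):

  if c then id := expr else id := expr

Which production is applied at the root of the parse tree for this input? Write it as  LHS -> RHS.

[S [M if c then [M id := expr] else [M id := expr]]]

S -> M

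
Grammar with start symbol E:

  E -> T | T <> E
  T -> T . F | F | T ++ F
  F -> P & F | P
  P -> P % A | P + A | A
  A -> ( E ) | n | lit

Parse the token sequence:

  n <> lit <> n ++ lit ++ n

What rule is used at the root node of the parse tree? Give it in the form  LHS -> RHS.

E -> T <> E

[E [T [F [P [A n]]]] <> [E [T [F [P [A lit]]]] <> [E [T [T [T [F [P [A n]]]] ++ [F [P [A lit]]]] ++ [F [P [A n]]]]]]]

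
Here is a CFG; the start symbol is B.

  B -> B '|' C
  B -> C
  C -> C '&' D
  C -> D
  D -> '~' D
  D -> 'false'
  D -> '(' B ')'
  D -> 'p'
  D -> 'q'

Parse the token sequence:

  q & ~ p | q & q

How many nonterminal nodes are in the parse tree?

11

[B [B [C [C [D q]] & [D ~ [D p]]]] | [C [C [D q]] & [D q]]]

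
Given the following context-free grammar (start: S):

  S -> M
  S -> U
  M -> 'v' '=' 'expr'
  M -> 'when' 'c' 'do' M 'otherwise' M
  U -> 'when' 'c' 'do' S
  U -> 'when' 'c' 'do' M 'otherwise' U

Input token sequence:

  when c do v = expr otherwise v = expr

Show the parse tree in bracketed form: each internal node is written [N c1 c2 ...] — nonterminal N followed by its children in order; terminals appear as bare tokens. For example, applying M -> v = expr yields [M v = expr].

S
M
when c do M otherwise M
when c do v = expr otherwise M
when c do v = expr otherwise v = expr

[S [M when c do [M v = expr] otherwise [M v = expr]]]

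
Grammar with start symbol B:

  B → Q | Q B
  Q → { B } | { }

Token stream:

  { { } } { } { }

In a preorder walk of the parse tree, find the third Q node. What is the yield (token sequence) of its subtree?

{ }

[B [Q { [B [Q { }]] }] [B [Q { }] [B [Q { }]]]]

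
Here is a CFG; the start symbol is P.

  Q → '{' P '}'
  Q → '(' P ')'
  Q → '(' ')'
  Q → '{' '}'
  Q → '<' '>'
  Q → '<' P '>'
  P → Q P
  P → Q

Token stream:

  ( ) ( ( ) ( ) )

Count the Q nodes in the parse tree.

4

[P [Q ( )] [P [Q ( [P [Q ( )] [P [Q ( )]]] )]]]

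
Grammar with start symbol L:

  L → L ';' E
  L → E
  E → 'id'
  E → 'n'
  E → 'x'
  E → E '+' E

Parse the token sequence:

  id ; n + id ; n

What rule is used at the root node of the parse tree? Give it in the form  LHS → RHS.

[L [L [L [E id]] ; [E [E n] + [E id]]] ; [E n]]

L → L ';' E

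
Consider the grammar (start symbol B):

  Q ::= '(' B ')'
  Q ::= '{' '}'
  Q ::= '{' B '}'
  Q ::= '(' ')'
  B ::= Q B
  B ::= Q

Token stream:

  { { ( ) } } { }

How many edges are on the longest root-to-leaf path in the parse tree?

[B [Q { [B [Q { [B [Q ( )]] }]] }] [B [Q { }]]]

6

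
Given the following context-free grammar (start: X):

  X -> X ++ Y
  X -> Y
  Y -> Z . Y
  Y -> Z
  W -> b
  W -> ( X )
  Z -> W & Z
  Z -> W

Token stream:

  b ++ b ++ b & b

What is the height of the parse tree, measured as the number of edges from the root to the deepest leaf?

6

[X [X [X [Y [Z [W b]]]] ++ [Y [Z [W b]]]] ++ [Y [Z [W b] & [Z [W b]]]]]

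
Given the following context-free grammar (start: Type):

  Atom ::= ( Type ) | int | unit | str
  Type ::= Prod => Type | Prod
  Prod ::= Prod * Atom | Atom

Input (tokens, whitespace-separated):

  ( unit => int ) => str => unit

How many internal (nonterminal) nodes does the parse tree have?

[Type [Prod [Atom ( [Type [Prod [Atom unit]] => [Type [Prod [Atom int]]]] )]] => [Type [Prod [Atom str]] => [Type [Prod [Atom unit]]]]]

15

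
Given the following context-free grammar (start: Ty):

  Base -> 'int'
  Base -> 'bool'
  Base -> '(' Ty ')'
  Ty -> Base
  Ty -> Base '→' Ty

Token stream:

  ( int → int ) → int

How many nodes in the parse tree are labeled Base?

4

[Ty [Base ( [Ty [Base int] → [Ty [Base int]]] )] → [Ty [Base int]]]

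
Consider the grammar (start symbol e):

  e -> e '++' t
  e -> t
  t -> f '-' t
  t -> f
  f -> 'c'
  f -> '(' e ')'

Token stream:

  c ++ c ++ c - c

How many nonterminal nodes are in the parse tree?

[e [e [e [t [f c]]] ++ [t [f c]]] ++ [t [f c] - [t [f c]]]]

11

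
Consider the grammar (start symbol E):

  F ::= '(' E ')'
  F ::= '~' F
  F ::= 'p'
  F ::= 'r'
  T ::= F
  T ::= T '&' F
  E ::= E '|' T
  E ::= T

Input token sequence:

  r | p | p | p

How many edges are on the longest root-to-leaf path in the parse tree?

6

[E [E [E [E [T [F r]]] | [T [F p]]] | [T [F p]]] | [T [F p]]]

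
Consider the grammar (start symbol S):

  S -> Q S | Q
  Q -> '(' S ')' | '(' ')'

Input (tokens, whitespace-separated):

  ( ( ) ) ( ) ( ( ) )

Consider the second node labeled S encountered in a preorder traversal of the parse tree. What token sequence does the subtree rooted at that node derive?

( )

[S [Q ( [S [Q ( )]] )] [S [Q ( )] [S [Q ( [S [Q ( )]] )]]]]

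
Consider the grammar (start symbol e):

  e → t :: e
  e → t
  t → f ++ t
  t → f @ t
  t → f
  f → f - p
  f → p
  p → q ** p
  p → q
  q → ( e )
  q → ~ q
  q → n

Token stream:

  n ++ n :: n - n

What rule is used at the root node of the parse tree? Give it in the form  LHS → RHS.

e → t :: e

[e [t [f [p [q n]]] ++ [t [f [p [q n]]]]] :: [e [t [f [f [p [q n]]] - [p [q n]]]]]]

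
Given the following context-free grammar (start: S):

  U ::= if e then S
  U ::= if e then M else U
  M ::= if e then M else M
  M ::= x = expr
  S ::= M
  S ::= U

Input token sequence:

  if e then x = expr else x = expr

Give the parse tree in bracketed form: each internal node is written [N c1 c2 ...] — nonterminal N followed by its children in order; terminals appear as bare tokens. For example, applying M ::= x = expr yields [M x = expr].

[S [M if e then [M x = expr] else [M x = expr]]]

S
M
if e then M else M
if e then x = expr else M
if e then x = expr else x = expr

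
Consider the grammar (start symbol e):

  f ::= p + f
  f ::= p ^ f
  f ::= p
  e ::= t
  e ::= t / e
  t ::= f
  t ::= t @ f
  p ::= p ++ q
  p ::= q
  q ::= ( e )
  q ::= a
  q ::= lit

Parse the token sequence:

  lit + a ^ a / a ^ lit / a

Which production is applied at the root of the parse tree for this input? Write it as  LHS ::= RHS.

e ::= t / e

[e [t [f [p [q lit]] + [f [p [q a]] ^ [f [p [q a]]]]]] / [e [t [f [p [q a]] ^ [f [p [q lit]]]]] / [e [t [f [p [q a]]]]]]]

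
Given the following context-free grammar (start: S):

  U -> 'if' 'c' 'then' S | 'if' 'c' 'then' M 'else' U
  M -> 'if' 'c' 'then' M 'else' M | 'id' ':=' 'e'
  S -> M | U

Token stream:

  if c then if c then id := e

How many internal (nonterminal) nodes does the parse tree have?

[S [U if c then [S [U if c then [S [M id := e]]]]]]

6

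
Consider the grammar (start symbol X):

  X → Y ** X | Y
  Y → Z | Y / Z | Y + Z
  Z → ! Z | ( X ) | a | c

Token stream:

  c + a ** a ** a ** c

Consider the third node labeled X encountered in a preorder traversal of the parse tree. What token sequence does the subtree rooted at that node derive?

a ** c

[X [Y [Y [Z c]] + [Z a]] ** [X [Y [Z a]] ** [X [Y [Z a]] ** [X [Y [Z c]]]]]]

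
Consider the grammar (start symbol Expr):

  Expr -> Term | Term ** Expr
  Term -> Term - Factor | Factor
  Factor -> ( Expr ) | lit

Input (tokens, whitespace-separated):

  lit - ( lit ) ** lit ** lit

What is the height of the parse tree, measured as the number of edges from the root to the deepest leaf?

6

[Expr [Term [Term [Factor lit]] - [Factor ( [Expr [Term [Factor lit]]] )]] ** [Expr [Term [Factor lit]] ** [Expr [Term [Factor lit]]]]]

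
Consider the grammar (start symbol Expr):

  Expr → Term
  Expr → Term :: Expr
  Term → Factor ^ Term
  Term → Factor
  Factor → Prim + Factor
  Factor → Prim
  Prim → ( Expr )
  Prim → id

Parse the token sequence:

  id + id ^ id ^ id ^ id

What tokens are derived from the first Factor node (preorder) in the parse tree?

id + id

[Expr [Term [Factor [Prim id] + [Factor [Prim id]]] ^ [Term [Factor [Prim id]] ^ [Term [Factor [Prim id]] ^ [Term [Factor [Prim id]]]]]]]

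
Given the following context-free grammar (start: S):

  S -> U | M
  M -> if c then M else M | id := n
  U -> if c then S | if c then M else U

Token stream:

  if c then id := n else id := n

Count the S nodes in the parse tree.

[S [M if c then [M id := n] else [M id := n]]]

1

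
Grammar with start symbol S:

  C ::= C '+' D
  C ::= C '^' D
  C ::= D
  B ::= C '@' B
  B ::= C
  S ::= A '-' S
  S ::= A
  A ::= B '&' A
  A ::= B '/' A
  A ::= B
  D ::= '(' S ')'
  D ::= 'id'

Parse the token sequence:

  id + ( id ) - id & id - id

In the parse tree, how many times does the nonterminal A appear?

[S [A [B [C [C [D id]] + [D ( [S [A [B [C [D id]]]]] )]]]] - [S [A [B [C [D id]]] & [A [B [C [D id]]]]] - [S [A [B [C [D id]]]]]]]

5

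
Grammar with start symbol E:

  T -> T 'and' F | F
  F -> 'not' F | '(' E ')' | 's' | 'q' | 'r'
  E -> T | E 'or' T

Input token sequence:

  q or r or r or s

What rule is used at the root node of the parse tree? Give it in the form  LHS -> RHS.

E -> E 'or' T

[E [E [E [E [T [F q]]] or [T [F r]]] or [T [F r]]] or [T [F s]]]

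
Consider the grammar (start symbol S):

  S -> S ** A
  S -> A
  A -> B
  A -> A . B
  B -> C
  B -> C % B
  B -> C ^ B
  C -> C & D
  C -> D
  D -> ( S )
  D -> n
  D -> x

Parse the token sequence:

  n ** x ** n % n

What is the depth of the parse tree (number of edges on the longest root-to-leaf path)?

[S [S [S [A [B [C [D n]]]]] ** [A [B [C [D x]]]]] ** [A [B [C [D n]] % [B [C [D n]]]]]]

7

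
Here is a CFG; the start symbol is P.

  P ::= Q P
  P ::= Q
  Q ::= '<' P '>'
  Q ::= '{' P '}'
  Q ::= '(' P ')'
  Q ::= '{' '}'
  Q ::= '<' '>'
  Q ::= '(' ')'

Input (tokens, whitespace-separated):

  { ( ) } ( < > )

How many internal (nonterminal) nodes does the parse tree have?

8

[P [Q { [P [Q ( )]] }] [P [Q ( [P [Q < >]] )]]]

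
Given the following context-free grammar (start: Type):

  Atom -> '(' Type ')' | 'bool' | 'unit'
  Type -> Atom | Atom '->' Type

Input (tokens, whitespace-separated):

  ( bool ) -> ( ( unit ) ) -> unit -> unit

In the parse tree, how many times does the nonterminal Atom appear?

[Type [Atom ( [Type [Atom bool]] )] -> [Type [Atom ( [Type [Atom ( [Type [Atom unit]] )]] )] -> [Type [Atom unit] -> [Type [Atom unit]]]]]

7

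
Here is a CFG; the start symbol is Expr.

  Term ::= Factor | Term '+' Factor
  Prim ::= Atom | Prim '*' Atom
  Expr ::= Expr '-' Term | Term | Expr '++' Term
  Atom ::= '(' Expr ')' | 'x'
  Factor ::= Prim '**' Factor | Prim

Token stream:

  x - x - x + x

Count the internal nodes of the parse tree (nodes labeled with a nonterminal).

19

[Expr [Expr [Expr [Term [Factor [Prim [Atom x]]]]] - [Term [Factor [Prim [Atom x]]]]] - [Term [Term [Factor [Prim [Atom x]]]] + [Factor [Prim [Atom x]]]]]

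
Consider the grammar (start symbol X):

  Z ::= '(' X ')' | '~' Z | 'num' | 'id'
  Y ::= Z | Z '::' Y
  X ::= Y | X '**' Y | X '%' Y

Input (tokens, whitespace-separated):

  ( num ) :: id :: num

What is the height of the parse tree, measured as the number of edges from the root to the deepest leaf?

6

[X [Y [Z ( [X [Y [Z num]]] )] :: [Y [Z id] :: [Y [Z num]]]]]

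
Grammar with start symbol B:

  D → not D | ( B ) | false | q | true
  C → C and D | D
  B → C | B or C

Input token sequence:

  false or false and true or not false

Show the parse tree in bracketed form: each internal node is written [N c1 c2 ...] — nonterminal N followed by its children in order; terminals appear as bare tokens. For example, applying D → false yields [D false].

[B [B [B [C [D false]]] or [C [C [D false]] and [D true]]] or [C [D not [D false]]]]

B
B or C
B or C or C
C or C or C
D or C or C
false or C or C
false or C and D or C
false or D and D or C
false or false and D or C
false or false and true or C
false or false and true or D
false or false and true or not D
false or false and true or not false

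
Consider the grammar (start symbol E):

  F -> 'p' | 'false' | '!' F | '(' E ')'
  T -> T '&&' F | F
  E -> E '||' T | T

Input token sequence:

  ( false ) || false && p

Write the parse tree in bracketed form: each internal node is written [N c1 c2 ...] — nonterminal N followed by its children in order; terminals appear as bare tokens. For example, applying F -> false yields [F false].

[E [E [T [F ( [E [T [F false]]] )]]] || [T [T [F false]] && [F p]]]

E
E || T
T || T
F || T
( E ) || T
( T ) || T
( F ) || T
( false ) || T
( false ) || T && F
( false ) || F && F
( false ) || false && F
( false ) || false && p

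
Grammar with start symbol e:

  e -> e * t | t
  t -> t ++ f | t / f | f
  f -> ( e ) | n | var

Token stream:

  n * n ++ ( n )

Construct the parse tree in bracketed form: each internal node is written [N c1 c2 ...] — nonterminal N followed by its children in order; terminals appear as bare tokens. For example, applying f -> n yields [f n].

[e [e [t [f n]]] * [t [t [f n]] ++ [f ( [e [t [f n]]] )]]]

e
e * t
t * t
f * t
n * t
n * t ++ f
n * f ++ f
n * n ++ f
n * n ++ ( e )
n * n ++ ( t )
n * n ++ ( f )
n * n ++ ( n )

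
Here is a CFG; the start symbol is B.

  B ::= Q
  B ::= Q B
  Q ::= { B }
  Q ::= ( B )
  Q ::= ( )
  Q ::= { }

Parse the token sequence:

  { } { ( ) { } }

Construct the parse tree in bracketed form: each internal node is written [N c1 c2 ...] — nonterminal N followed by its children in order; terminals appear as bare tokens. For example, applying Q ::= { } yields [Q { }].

[B [Q { }] [B [Q { [B [Q ( )] [B [Q { }]]] }]]]

B
Q B
{ } B
{ } Q
{ } { B }
{ } { Q B }
{ } { ( ) B }
{ } { ( ) Q }
{ } { ( ) { } }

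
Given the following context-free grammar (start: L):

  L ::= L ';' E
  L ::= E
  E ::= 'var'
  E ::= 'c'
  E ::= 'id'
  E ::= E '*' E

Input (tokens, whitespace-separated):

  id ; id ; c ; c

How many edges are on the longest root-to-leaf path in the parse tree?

5

[L [L [L [L [E id]] ; [E id]] ; [E c]] ; [E c]]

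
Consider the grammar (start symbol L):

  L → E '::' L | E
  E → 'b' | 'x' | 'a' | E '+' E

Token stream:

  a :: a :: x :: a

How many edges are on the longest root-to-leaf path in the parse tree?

[L [E a] :: [L [E a] :: [L [E x] :: [L [E a]]]]]

5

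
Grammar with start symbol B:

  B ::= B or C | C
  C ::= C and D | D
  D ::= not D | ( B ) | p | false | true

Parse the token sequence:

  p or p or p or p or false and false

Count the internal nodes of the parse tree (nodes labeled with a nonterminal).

[B [B [B [B [B [C [D p]]] or [C [D p]]] or [C [D p]]] or [C [D p]]] or [C [C [D false]] and [D false]]]

17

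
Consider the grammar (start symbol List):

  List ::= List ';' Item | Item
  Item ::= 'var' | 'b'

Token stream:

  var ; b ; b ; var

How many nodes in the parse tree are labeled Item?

[List [List [List [List [Item var]] ; [Item b]] ; [Item b]] ; [Item var]]

4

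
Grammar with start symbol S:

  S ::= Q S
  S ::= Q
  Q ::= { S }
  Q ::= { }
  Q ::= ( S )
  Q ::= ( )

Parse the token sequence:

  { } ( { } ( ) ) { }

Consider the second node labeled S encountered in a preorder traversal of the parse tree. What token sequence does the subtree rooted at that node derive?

( { } ( ) ) { }

[S [Q { }] [S [Q ( [S [Q { }] [S [Q ( )]]] )] [S [Q { }]]]]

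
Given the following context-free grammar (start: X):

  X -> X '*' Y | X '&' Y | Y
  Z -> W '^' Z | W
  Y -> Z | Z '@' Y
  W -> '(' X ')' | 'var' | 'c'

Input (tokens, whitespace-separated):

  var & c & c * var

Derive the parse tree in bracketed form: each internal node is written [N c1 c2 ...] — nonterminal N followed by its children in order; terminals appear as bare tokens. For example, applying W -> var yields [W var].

X
X * Y
X & Y * Y
X & Y & Y * Y
Y & Y & Y * Y
Z & Y & Y * Y
W & Y & Y * Y
var & Y & Y * Y
var & Z & Y * Y
var & W & Y * Y
var & c & Y * Y
var & c & Z * Y
var & c & W * Y
var & c & c * Y
var & c & c * Z
var & c & c * W
var & c & c * var

[X [X [X [X [Y [Z [W var]]]] & [Y [Z [W c]]]] & [Y [Z [W c]]]] * [Y [Z [W var]]]]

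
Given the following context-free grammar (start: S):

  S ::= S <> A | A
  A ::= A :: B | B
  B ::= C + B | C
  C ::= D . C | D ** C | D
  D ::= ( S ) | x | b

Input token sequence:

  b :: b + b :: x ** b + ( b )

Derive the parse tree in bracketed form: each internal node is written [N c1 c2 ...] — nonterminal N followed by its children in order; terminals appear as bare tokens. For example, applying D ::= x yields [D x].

[S [A [A [A [B [C [D b]]]] :: [B [C [D b]] + [B [C [D b]]]]] :: [B [C [D x] ** [C [D b]]] + [B [C [D ( [S [A [B [C [D b]]]]] )]]]]]]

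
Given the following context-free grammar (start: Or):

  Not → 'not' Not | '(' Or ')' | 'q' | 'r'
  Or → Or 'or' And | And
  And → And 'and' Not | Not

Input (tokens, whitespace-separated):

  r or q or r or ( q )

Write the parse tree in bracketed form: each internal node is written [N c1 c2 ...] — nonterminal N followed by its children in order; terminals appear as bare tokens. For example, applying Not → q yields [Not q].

Or
Or or And
Or or And or And
Or or And or And or And
And or And or And or And
Not or And or And or And
r or And or And or And
r or Not or And or And
r or q or And or And
r or q or Not or And
r or q or r or And
r or q or r or Not
r or q or r or ( Or )
r or q or r or ( And )
r or q or r or ( Not )
r or q or r or ( q )

[Or [Or [Or [Or [And [Not r]]] or [And [Not q]]] or [And [Not r]]] or [And [Not ( [Or [And [Not q]]] )]]]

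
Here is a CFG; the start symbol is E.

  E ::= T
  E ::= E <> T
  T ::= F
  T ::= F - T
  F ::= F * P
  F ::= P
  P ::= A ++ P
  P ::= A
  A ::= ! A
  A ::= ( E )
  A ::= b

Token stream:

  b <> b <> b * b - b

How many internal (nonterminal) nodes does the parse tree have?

[E [E [E [T [F [P [A b]]]]] <> [T [F [P [A b]]]]] <> [T [F [F [P [A b]]] * [P [A b]]] - [T [F [P [A b]]]]]]

22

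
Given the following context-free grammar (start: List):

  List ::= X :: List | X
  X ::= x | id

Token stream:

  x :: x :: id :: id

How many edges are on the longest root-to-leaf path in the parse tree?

5

[List [X x] :: [List [X x] :: [List [X id] :: [List [X id]]]]]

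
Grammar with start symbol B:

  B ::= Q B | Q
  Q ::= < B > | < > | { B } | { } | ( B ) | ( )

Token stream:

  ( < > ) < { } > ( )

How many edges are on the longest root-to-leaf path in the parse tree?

[B [Q ( [B [Q < >]] )] [B [Q < [B [Q { }]] >] [B [Q ( )]]]]

5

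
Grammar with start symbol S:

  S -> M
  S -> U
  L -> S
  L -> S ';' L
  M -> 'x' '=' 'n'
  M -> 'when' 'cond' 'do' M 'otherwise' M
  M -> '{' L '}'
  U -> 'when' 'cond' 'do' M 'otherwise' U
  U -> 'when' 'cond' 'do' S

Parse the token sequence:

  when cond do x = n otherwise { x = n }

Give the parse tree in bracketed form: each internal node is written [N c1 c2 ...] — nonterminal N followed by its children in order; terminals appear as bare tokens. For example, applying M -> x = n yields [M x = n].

S
M
when cond do M otherwise M
when cond do x = n otherwise M
when cond do x = n otherwise { L }
when cond do x = n otherwise { S }
when cond do x = n otherwise { M }
when cond do x = n otherwise { x = n }

[S [M when cond do [M x = n] otherwise [M { [L [S [M x = n]]] }]]]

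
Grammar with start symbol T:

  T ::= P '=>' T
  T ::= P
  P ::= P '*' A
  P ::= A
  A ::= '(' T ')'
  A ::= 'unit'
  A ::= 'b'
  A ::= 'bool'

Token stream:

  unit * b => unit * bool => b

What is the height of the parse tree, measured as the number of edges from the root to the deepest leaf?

5

[T [P [P [A unit]] * [A b]] => [T [P [P [A unit]] * [A bool]] => [T [P [A b]]]]]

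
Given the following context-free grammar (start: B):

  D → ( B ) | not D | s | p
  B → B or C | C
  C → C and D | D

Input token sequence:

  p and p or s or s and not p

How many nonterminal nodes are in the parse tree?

14

[B [B [B [C [C [D p]] and [D p]]] or [C [D s]]] or [C [C [D s]] and [D not [D p]]]]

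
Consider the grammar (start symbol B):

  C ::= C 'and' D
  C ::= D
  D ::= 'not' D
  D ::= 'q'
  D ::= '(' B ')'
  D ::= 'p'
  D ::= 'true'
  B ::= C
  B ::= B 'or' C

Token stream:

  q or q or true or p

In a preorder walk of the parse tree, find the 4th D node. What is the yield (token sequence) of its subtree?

[B [B [B [B [C [D q]]] or [C [D q]]] or [C [D true]]] or [C [D p]]]

p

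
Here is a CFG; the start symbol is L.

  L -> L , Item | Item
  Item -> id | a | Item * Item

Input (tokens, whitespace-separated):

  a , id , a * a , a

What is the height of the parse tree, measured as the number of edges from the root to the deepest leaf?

[L [L [L [L [Item a]] , [Item id]] , [Item [Item a] * [Item a]]] , [Item a]]

5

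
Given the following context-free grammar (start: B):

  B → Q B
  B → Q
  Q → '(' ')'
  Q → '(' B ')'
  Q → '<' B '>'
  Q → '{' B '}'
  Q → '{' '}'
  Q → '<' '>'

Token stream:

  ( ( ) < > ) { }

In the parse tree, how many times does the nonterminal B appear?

[B [Q ( [B [Q ( )] [B [Q < >]]] )] [B [Q { }]]]

4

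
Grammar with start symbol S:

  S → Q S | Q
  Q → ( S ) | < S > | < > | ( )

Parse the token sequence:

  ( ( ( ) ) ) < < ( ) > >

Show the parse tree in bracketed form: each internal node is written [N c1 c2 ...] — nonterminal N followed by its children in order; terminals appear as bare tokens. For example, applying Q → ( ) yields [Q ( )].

[S [Q ( [S [Q ( [S [Q ( )]] )]] )] [S [Q < [S [Q < [S [Q ( )]] >]] >]]]

S
Q S
( S ) S
( Q ) S
( ( S ) ) S
( ( Q ) ) S
( ( ( ) ) ) S
( ( ( ) ) ) Q
( ( ( ) ) ) < S >
( ( ( ) ) ) < Q >
( ( ( ) ) ) < < S > >
( ( ( ) ) ) < < Q > >
( ( ( ) ) ) < < ( ) > >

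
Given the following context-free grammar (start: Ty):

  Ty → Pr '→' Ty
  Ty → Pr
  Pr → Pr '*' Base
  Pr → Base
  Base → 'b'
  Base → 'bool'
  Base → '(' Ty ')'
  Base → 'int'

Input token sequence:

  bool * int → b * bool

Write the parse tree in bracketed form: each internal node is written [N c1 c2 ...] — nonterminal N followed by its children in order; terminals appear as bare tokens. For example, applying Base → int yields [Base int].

Ty
Pr → Ty
Pr * Base → Ty
Base * Base → Ty
bool * Base → Ty
bool * int → Ty
bool * int → Pr
bool * int → Pr * Base
bool * int → Base * Base
bool * int → b * Base
bool * int → b * bool

[Ty [Pr [Pr [Base bool]] * [Base int]] → [Ty [Pr [Pr [Base b]] * [Base bool]]]]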